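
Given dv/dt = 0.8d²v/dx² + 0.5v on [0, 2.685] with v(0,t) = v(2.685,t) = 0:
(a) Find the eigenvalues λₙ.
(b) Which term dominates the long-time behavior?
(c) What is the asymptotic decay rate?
Eigenvalues: λₙ = 0.8n²π²/2.685² - 0.5.
First three modes:
  n=1: λ₁ = 0.8π²/2.685² - 0.5 ≈ 0.595
  n=2: λ₂ = 3.2π²/2.685² - 0.5 ≈ 3.881
  n=3: λ₃ = 7.2π²/2.685² - 0.5 ≈ 9.357
Since 0.8π²/2.685² ≈ 1.095 > 0.5, all λₙ > 0.
The n=1 mode decays slowest → dominates as t → ∞.
Asymptotic: v ~ c₁ sin(πx/2.685) e^{-λ₁t} with decay rate λ₁ ≈ 0.595.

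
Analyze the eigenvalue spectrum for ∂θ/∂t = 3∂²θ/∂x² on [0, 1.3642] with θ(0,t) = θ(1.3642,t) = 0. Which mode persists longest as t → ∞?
Eigenvalues: λₙ = 3n²π²/1.3642².
First three modes:
  n=1: λ₁ = 3π²/1.3642² ≈ 15.91
  n=2: λ₂ = 12π²/1.3642² ≈ 63.639 (4× faster decay)
  n=3: λ₃ = 27π²/1.3642² ≈ 143.188 (9× faster decay)
As t → ∞, higher modes decay exponentially faster. The n=1 mode dominates: θ ~ c₁ sin(πx/1.3642) e^{-λ₁t}.
Decay rate: λ₁ = 3π²/1.3642² ≈ 15.91.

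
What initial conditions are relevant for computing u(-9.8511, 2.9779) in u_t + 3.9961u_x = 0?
A single point: x = -21.75108619. The characteristic through (-9.8511, 2.9779) is x - 3.9961t = const, so x = -9.8511 - 3.9961·2.9779 = -21.75108619.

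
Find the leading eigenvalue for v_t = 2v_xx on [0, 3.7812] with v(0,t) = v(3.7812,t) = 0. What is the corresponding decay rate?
Eigenvalues: λₙ = 2n²π²/3.7812².
First three modes:
  n=1: λ₁ = 2π²/3.7812² ≈ 1.381
  n=2: λ₂ = 8π²/3.7812² ≈ 5.522 (4× faster decay)
  n=3: λ₃ = 18π²/3.7812² ≈ 12.425 (9× faster decay)
As t → ∞, higher modes decay exponentially faster. The n=1 mode dominates: v ~ c₁ sin(πx/3.7812) e^{-λ₁t}.
Decay rate: λ₁ = 2π²/3.7812² ≈ 1.381.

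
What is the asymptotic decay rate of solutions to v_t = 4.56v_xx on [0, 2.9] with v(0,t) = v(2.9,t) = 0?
Eigenvalues: λₙ = 4.56n²π²/2.9².
First three modes:
  n=1: λ₁ = 4.56π²/2.9² ≈ 5.351
  n=2: λ₂ = 18.24π²/2.9² ≈ 21.406 (4× faster decay)
  n=3: λ₃ = 41.04π²/2.9² ≈ 48.163 (9× faster decay)
As t → ∞, higher modes decay exponentially faster. The n=1 mode dominates: v ~ c₁ sin(πx/2.9) e^{-λ₁t}.
Decay rate: λ₁ = 4.56π²/2.9² ≈ 5.351.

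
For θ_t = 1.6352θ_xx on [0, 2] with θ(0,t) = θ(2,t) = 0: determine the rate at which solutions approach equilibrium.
Eigenvalues: λₙ = 1.6352n²π²/2².
First three modes:
  n=1: λ₁ = 1.6352π²/2² ≈ 4.035
  n=2: λ₂ = 6.5408π²/2² ≈ 16.139 (4× faster decay)
  n=3: λ₃ = 14.7168π²/2² ≈ 36.312 (9× faster decay)
As t → ∞, higher modes decay exponentially faster. The n=1 mode dominates: θ ~ c₁ sin(πx/2) e^{-λ₁t}.
Decay rate: λ₁ = 1.6352π²/2² ≈ 4.035.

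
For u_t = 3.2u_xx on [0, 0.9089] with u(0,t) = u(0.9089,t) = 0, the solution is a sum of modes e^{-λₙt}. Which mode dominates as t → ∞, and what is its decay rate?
Eigenvalues: λₙ = 3.2n²π²/0.9089².
First three modes:
  n=1: λ₁ = 3.2π²/0.9089² ≈ 38.231
  n=2: λ₂ = 12.8π²/0.9089² ≈ 152.925 (4× faster decay)
  n=3: λ₃ = 28.8π²/0.9089² ≈ 344.08 (9× faster decay)
As t → ∞, higher modes decay exponentially faster. The n=1 mode dominates: u ~ c₁ sin(πx/0.9089) e^{-λ₁t}.
Decay rate: λ₁ = 3.2π²/0.9089² ≈ 38.231.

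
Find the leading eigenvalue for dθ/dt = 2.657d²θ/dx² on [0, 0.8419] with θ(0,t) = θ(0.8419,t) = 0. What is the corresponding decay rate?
Eigenvalues: λₙ = 2.657n²π²/0.8419².
First three modes:
  n=1: λ₁ = 2.657π²/0.8419² ≈ 36.997
  n=2: λ₂ = 10.628π²/0.8419² ≈ 147.989 (4× faster decay)
  n=3: λ₃ = 23.913π²/0.8419² ≈ 332.976 (9× faster decay)
As t → ∞, higher modes decay exponentially faster. The n=1 mode dominates: θ ~ c₁ sin(πx/0.8419) e^{-λ₁t}.
Decay rate: λ₁ = 2.657π²/0.8419² ≈ 36.997.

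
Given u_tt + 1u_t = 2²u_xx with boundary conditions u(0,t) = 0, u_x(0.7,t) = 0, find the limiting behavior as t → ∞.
u → 0. Damping (γ=1) dissipates energy; oscillations decay exponentially.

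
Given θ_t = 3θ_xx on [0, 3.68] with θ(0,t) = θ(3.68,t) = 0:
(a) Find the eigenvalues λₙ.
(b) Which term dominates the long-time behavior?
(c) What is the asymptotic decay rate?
Eigenvalues: λₙ = 3n²π²/3.68².
First three modes:
  n=1: λ₁ = 3π²/3.68² ≈ 2.186
  n=2: λ₂ = 12π²/3.68² ≈ 8.746 (4× faster decay)
  n=3: λ₃ = 27π²/3.68² ≈ 19.677 (9× faster decay)
As t → ∞, higher modes decay exponentially faster. The n=1 mode dominates: θ ~ c₁ sin(πx/3.68) e^{-λ₁t}.
Decay rate: λ₁ = 3π²/3.68² ≈ 2.186.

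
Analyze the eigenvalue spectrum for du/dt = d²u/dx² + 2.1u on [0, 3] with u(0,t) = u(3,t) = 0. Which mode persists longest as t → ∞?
Eigenvalues: λₙ = n²π²/3² - 2.1.
First three modes:
  n=1: λ₁ = π²/3² - 2.1 ≈ -1.003
  n=2: λ₂ = 4π²/3² - 2.1 ≈ 2.286
  n=3: λ₃ = 9π²/3² - 2.1 ≈ 7.77
Since π²/3² ≈ 1.097 < 2.1, λ₁ < 0.
The n=1 mode grows fastest (−λₙ is largest for n=1) → dominates.
Asymptotic: u ~ c₁ sin(πx/3) e^{1.003t} (exponential growth at rate −λ₁ ≈ 1.003).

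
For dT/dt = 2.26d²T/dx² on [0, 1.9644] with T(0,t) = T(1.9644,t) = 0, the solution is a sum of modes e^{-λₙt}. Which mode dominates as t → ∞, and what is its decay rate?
Eigenvalues: λₙ = 2.26n²π²/1.9644².
First three modes:
  n=1: λ₁ = 2.26π²/1.9644² ≈ 5.78
  n=2: λ₂ = 9.04π²/1.9644² ≈ 23.121 (4× faster decay)
  n=3: λ₃ = 20.34π²/1.9644² ≈ 52.022 (9× faster decay)
As t → ∞, higher modes decay exponentially faster. The n=1 mode dominates: T ~ c₁ sin(πx/1.9644) e^{-λ₁t}.
Decay rate: λ₁ = 2.26π²/1.9644² ≈ 5.78.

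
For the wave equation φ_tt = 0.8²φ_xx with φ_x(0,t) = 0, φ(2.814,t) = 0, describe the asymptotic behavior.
φ oscillates (no decay). Energy is conserved; the solution oscillates indefinitely as standing waves.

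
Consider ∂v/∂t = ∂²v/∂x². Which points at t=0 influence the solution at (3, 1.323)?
The entire real line. The heat equation has infinite propagation speed: any initial disturbance instantly affects all points (though exponentially small far away).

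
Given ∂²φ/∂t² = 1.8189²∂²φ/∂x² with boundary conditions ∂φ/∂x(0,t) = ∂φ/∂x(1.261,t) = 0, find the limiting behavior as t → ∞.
φ oscillates about a mean that drifts linearly in t (generically unbounded; no decay). There is no damping, so the nonconstant modes persist as standing waves (energy conserved, no decay). But with Neumann conditions at both ends the constant mode has eigenvalue 0: the spatial mean M(t) of φ satisfies M'' = 0, so M(t) = M(0) + M'(0)·t. Unless the initial velocity has zero mean (∫φ_t(x,0)dx = 0), the solution grows linearly in t (unbounded, though not exponentially); if it does have zero mean, the solution stays bounded and simply oscillates.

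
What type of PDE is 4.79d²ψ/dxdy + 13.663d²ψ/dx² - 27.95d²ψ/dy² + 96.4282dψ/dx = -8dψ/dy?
Rewriting in standard form: 13.663d²ψ/dx² + 4.79d²ψ/dxdy - 27.95d²ψ/dy² + 96.4282dψ/dx + 8dψ/dy = 0. With A = 13.663, B = 4.79, C = -27.95, the discriminant is 1550.4675. This is a hyperbolic PDE.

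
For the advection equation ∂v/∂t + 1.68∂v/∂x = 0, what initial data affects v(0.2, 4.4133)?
A single point: x = -7.214344. The characteristic through (0.2, 4.4133) is x - 1.68t = const, so x = 0.2 - 1.68·4.4133 = -7.214344.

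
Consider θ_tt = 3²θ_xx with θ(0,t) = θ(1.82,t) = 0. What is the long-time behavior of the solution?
As t → ∞, θ oscillates (no decay). Energy is conserved; the solution oscillates indefinitely as standing waves.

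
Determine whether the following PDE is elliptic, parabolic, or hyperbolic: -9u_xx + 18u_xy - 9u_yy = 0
Coefficients: A = -9, B = 18, C = -9. B² - 4AC = 0, which is zero, so the equation is parabolic.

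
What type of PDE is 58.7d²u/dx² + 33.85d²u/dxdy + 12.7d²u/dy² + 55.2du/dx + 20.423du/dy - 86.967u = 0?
With A = 58.7, B = 33.85, C = 12.7, the discriminant is -1836.1375. This is an elliptic PDE.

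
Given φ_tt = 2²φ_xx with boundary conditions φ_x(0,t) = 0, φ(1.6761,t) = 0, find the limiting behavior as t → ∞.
φ oscillates (no decay). Energy is conserved; the solution oscillates indefinitely as standing waves.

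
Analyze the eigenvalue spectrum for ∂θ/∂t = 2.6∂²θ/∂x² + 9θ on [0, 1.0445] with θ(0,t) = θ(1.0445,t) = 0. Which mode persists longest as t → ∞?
Eigenvalues: λₙ = 2.6n²π²/1.0445² - 9.
First three modes:
  n=1: λ₁ = 2.6π²/1.0445² - 9 ≈ 14.521
  n=2: λ₂ = 10.4π²/1.0445² - 9 ≈ 85.084
  n=3: λ₃ = 23.4π²/1.0445² - 9 ≈ 202.689
Since 2.6π²/1.0445² ≈ 23.521 > 9, all λₙ > 0.
The n=1 mode decays slowest → dominates as t → ∞.
Asymptotic: θ ~ c₁ sin(πx/1.0445) e^{-λ₁t} with decay rate λ₁ ≈ 14.521.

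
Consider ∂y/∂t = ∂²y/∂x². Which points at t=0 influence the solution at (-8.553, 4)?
The entire real line. The heat equation has infinite propagation speed: any initial disturbance instantly affects all points (though exponentially small far away).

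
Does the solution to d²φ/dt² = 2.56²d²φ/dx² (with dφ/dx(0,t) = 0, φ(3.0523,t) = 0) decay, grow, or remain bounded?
φ oscillates (no decay). Energy is conserved; the solution oscillates indefinitely as standing waves.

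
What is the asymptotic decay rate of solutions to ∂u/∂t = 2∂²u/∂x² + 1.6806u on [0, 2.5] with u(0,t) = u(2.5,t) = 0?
Eigenvalues: λₙ = 2n²π²/2.5² - 1.6806.
First three modes:
  n=1: λ₁ = 2π²/2.5² - 1.6806 ≈ 1.478
  n=2: λ₂ = 8π²/2.5² - 1.6806 ≈ 10.952
  n=3: λ₃ = 18π²/2.5² - 1.6806 ≈ 26.744
Since 2π²/2.5² ≈ 3.158 > 1.6806, all λₙ > 0.
The n=1 mode decays slowest → dominates as t → ∞.
Asymptotic: u ~ c₁ sin(πx/2.5) e^{-λ₁t} with decay rate λ₁ ≈ 1.478.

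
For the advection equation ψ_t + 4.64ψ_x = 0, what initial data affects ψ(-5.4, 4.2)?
A single point: x = -24.888. The characteristic through (-5.4, 4.2) is x - 4.64t = const, so x = -5.4 - 4.64·4.2 = -24.888.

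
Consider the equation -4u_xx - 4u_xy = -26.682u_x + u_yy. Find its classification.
Rewriting in standard form: -4u_xx - 4u_xy - u_yy + 26.682u_x = 0. Parabolic. (A = -4, B = -4, C = -1 gives B² - 4AC = 0.)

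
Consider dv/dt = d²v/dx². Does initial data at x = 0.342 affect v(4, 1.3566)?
Yes, for any finite x. The heat equation has infinite propagation speed, so all initial data affects all points at any t > 0.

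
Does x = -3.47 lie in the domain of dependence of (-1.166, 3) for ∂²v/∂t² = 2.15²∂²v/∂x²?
Yes. The domain of dependence is [-7.616, 5.284], and -3.47 ∈ [-7.616, 5.284].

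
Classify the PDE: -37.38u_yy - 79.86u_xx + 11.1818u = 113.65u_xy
Rewriting in standard form: -79.86u_xx - 113.65u_xy - 37.38u_yy + 11.1818u = 0. A = -79.86, B = -113.65, C = -37.38. Discriminant B² - 4AC = 975.6553. Since 975.6553 > 0, hyperbolic.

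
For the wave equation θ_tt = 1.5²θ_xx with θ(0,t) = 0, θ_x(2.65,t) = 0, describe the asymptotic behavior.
θ oscillates (no decay). Energy is conserved; the solution oscillates indefinitely as standing waves.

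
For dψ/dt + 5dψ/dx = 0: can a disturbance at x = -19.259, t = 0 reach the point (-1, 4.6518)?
No. Only data at x = -24.259 affects (-1, 4.6518). Advection has one-way propagation along characteristics.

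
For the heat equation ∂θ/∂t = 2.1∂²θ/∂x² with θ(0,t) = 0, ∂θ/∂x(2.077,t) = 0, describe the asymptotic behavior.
θ → 0. Heat escapes through the Dirichlet boundary.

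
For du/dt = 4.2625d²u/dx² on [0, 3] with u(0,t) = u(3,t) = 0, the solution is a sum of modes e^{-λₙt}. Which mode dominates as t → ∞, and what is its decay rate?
Eigenvalues: λₙ = 4.2625n²π²/3².
First three modes:
  n=1: λ₁ = 4.2625π²/3² ≈ 4.674
  n=2: λ₂ = 17.05π²/3² ≈ 18.697 (4× faster decay)
  n=3: λ₃ = 38.3625π²/3² ≈ 42.069 (9× faster decay)
As t → ∞, higher modes decay exponentially faster. The n=1 mode dominates: u ~ c₁ sin(πx/3) e^{-λ₁t}.
Decay rate: λ₁ = 4.2625π²/3² ≈ 4.674.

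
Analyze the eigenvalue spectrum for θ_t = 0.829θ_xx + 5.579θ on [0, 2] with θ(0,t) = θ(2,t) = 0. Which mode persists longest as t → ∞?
Eigenvalues: λₙ = 0.829n²π²/2² - 5.579.
First three modes:
  n=1: λ₁ = 0.829π²/2² - 5.579 ≈ -3.534
  n=2: λ₂ = 3.316π²/2² - 5.579 ≈ 2.603
  n=3: λ₃ = 7.461π²/2² - 5.579 ≈ 12.83
Since 0.829π²/2² ≈ 2.045 < 5.579, λ₁ < 0.
The n=1 mode grows fastest (−λₙ is largest for n=1) → dominates.
Asymptotic: θ ~ c₁ sin(πx/2) e^{3.534t} (exponential growth at rate −λ₁ ≈ 3.534).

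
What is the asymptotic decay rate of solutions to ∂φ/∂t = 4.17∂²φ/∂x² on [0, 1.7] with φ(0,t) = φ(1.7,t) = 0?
Eigenvalues: λₙ = 4.17n²π²/1.7².
First three modes:
  n=1: λ₁ = 4.17π²/1.7² ≈ 14.241
  n=2: λ₂ = 16.68π²/1.7² ≈ 56.964 (4× faster decay)
  n=3: λ₃ = 37.53π²/1.7² ≈ 128.168 (9× faster decay)
As t → ∞, higher modes decay exponentially faster. The n=1 mode dominates: φ ~ c₁ sin(πx/1.7) e^{-λ₁t}.
Decay rate: λ₁ = 4.17π²/1.7² ≈ 14.241.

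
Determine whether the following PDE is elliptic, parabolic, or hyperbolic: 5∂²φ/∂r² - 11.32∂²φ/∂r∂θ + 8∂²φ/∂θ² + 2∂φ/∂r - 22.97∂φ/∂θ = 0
Coefficients: A = 5, B = -11.32, C = 8. B² - 4AC = -31.8576, which is negative, so the equation is elliptic.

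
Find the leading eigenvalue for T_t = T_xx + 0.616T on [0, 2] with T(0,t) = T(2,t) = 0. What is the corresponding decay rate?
Eigenvalues: λₙ = n²π²/2² - 0.616.
First three modes:
  n=1: λ₁ = π²/2² - 0.616 ≈ 1.851
  n=2: λ₂ = 4π²/2² - 0.616 ≈ 9.254
  n=3: λ₃ = 9π²/2² - 0.616 ≈ 21.591
Since π²/2² ≈ 2.467 > 0.616, all λₙ > 0.
The n=1 mode decays slowest → dominates as t → ∞.
Asymptotic: T ~ c₁ sin(πx/2) e^{-λ₁t} with decay rate λ₁ ≈ 1.851.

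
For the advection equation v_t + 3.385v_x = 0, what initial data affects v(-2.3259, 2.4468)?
A single point: x = -10.608318. The characteristic through (-2.3259, 2.4468) is x - 3.385t = const, so x = -2.3259 - 3.385·2.4468 = -10.608318.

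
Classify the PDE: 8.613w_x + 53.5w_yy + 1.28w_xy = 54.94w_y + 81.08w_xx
Rewriting in standard form: -81.08w_xx + 1.28w_xy + 53.5w_yy + 8.613w_x - 54.94w_y = 0. A = -81.08, B = 1.28, C = 53.5. Discriminant B² - 4AC = 17352.7584. Since 17352.7584 > 0, hyperbolic.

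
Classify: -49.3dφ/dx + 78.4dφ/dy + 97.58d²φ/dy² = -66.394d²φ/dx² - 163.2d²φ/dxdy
Rewriting in standard form: 66.394d²φ/dx² + 163.2d²φ/dxdy + 97.58d²φ/dy² - 49.3dφ/dx + 78.4dφ/dy = 0. Hyperbolic (discriminant = 719.33392).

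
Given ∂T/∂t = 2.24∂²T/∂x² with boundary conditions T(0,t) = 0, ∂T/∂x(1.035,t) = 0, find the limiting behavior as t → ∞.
T → 0. Heat escapes through the Dirichlet boundary.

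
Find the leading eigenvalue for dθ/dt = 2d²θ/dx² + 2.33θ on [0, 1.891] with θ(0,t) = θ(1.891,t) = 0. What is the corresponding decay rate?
Eigenvalues: λₙ = 2n²π²/1.891² - 2.33.
First three modes:
  n=1: λ₁ = 2π²/1.891² - 2.33 ≈ 3.19
  n=2: λ₂ = 8π²/1.891² - 2.33 ≈ 19.75
  n=3: λ₃ = 18π²/1.891² - 2.33 ≈ 47.351
Since 2π²/1.891² ≈ 5.52 > 2.33, all λₙ > 0.
The n=1 mode decays slowest → dominates as t → ∞.
Asymptotic: θ ~ c₁ sin(πx/1.891) e^{-λ₁t} with decay rate λ₁ ≈ 3.19.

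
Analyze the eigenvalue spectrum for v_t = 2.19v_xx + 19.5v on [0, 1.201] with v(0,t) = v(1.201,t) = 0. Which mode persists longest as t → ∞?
Eigenvalues: λₙ = 2.19n²π²/1.201² - 19.5.
First three modes:
  n=1: λ₁ = 2.19π²/1.201² - 19.5 ≈ -4.515
  n=2: λ₂ = 8.76π²/1.201² - 19.5 ≈ 40.44
  n=3: λ₃ = 19.71π²/1.201² - 19.5 ≈ 115.365
Since 2.19π²/1.201² ≈ 14.985 < 19.5, λ₁ < 0.
The n=1 mode grows fastest (−λₙ is largest for n=1) → dominates.
Asymptotic: v ~ c₁ sin(πx/1.201) e^{4.515t} (exponential growth at rate −λ₁ ≈ 4.515).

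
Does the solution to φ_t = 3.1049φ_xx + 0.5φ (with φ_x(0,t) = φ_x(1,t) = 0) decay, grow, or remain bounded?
φ grows unboundedly. With Neumann BCs the constant mode has diffusion eigenvalue 0, so any r > 0 makes it grow like e^(0.5t); solution grows exponentially.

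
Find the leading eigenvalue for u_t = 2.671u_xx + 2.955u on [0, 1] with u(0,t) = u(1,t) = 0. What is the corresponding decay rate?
Eigenvalues: λₙ = 2.671n²π²/1² - 2.955.
First three modes:
  n=1: λ₁ = 2.671π² - 2.955 ≈ 23.407
  n=2: λ₂ = 10.684π² - 2.955 ≈ 102.492
  n=3: λ₃ = 24.039π² - 2.955 ≈ 234.3
Since 2.671π² ≈ 26.362 > 2.955, all λₙ > 0.
The n=1 mode decays slowest → dominates as t → ∞.
Asymptotic: u ~ c₁ sin(πx/1) e^{-λ₁t} with decay rate λ₁ ≈ 23.407.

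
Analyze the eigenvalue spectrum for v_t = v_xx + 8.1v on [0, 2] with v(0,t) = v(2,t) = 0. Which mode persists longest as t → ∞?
Eigenvalues: λₙ = n²π²/2² - 8.1.
First three modes:
  n=1: λ₁ = π²/2² - 8.1 ≈ -5.633
  n=2: λ₂ = 4π²/2² - 8.1 ≈ 1.77
  n=3: λ₃ = 9π²/2² - 8.1 ≈ 14.107
Since π²/2² ≈ 2.467 < 8.1, λ₁ < 0.
The n=1 mode grows fastest (−λₙ is largest for n=1) → dominates.
Asymptotic: v ~ c₁ sin(πx/2) e^{5.633t} (exponential growth at rate −λ₁ ≈ 5.633).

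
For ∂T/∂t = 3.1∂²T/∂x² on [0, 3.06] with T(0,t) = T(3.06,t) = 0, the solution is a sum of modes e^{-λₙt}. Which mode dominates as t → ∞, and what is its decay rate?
Eigenvalues: λₙ = 3.1n²π²/3.06².
First three modes:
  n=1: λ₁ = 3.1π²/3.06² ≈ 3.268
  n=2: λ₂ = 12.4π²/3.06² ≈ 13.07 (4× faster decay)
  n=3: λ₃ = 27.9π²/3.06² ≈ 29.408 (9× faster decay)
As t → ∞, higher modes decay exponentially faster. The n=1 mode dominates: T ~ c₁ sin(πx/3.06) e^{-λ₁t}.
Decay rate: λ₁ = 3.1π²/3.06² ≈ 3.268.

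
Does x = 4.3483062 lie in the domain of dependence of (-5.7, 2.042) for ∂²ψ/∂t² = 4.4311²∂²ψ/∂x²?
No. The domain of dependence is [-14.7483062, 3.3483062], and 4.3483062 is outside this interval.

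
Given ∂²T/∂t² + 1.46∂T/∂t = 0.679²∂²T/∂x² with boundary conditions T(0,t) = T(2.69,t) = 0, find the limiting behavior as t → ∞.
T → 0. Damping (γ=1.46) dissipates energy; oscillations decay exponentially.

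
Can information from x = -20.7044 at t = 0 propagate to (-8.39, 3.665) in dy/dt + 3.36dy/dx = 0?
Yes. The characteristic through (-8.39, 3.665) passes through x = -20.7044.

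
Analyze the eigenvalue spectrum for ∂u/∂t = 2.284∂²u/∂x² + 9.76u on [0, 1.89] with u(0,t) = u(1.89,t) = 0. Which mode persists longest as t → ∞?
Eigenvalues: λₙ = 2.284n²π²/1.89² - 9.76.
First three modes:
  n=1: λ₁ = 2.284π²/1.89² - 9.76 ≈ -3.449
  n=2: λ₂ = 9.136π²/1.89² - 9.76 ≈ 15.482
  n=3: λ₃ = 20.556π²/1.89² - 9.76 ≈ 47.036
Since 2.284π²/1.89² ≈ 6.311 < 9.76, λ₁ < 0.
The n=1 mode grows fastest (−λₙ is largest for n=1) → dominates.
Asymptotic: u ~ c₁ sin(πx/1.89) e^{3.449t} (exponential growth at rate −λ₁ ≈ 3.449).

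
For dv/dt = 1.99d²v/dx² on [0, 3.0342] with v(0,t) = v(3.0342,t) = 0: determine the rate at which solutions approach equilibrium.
Eigenvalues: λₙ = 1.99n²π²/3.0342².
First three modes:
  n=1: λ₁ = 1.99π²/3.0342² ≈ 2.133
  n=2: λ₂ = 7.96π²/3.0342² ≈ 8.533 (4× faster decay)
  n=3: λ₃ = 17.91π²/3.0342² ≈ 19.2 (9× faster decay)
As t → ∞, higher modes decay exponentially faster. The n=1 mode dominates: v ~ c₁ sin(πx/3.0342) e^{-λ₁t}.
Decay rate: λ₁ = 1.99π²/3.0342² ≈ 2.133.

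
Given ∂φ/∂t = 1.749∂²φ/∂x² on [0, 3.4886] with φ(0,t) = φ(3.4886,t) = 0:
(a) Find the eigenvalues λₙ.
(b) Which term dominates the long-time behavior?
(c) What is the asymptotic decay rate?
Eigenvalues: λₙ = 1.749n²π²/3.4886².
First three modes:
  n=1: λ₁ = 1.749π²/3.4886² ≈ 1.418
  n=2: λ₂ = 6.996π²/3.4886² ≈ 5.673 (4× faster decay)
  n=3: λ₃ = 15.741π²/3.4886² ≈ 12.765 (9× faster decay)
As t → ∞, higher modes decay exponentially faster. The n=1 mode dominates: φ ~ c₁ sin(πx/3.4886) e^{-λ₁t}.
Decay rate: λ₁ = 1.749π²/3.4886² ≈ 1.418.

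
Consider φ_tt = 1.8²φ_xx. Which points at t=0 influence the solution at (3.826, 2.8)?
Domain of dependence: [-1.214, 8.866]. Signals travel at speed 1.8, so data within |x - 3.826| ≤ 1.8·2.8 = 5.04 can reach the point.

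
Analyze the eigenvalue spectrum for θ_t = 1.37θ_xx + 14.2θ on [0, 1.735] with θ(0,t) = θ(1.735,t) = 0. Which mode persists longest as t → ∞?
Eigenvalues: λₙ = 1.37n²π²/1.735² - 14.2.
First three modes:
  n=1: λ₁ = 1.37π²/1.735² - 14.2 ≈ -9.708
  n=2: λ₂ = 5.48π²/1.735² - 14.2 ≈ 3.767
  n=3: λ₃ = 12.33π²/1.735² - 14.2 ≈ 26.226
Since 1.37π²/1.735² ≈ 4.492 < 14.2, λ₁ < 0.
The n=1 mode grows fastest (−λₙ is largest for n=1) → dominates.
Asymptotic: θ ~ c₁ sin(πx/1.735) e^{9.708t} (exponential growth at rate −λ₁ ≈ 9.708).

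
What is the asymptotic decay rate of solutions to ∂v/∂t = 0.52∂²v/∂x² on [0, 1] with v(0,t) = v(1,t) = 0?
Eigenvalues: λₙ = 0.52n²π².
First three modes:
  n=1: λ₁ = 0.52π² ≈ 5.132
  n=2: λ₂ = 2.08π² ≈ 20.529 (4× faster decay)
  n=3: λ₃ = 4.68π² ≈ 46.19 (9× faster decay)
As t → ∞, higher modes decay exponentially faster. The n=1 mode dominates: v ~ c₁ sin(πx) e^{-λ₁t}.
Decay rate: λ₁ = 0.52π² ≈ 5.132.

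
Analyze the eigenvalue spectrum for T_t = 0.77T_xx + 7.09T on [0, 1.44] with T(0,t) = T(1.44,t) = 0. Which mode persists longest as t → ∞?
Eigenvalues: λₙ = 0.77n²π²/1.44² - 7.09.
First three modes:
  n=1: λ₁ = 0.77π²/1.44² - 7.09 ≈ -3.425
  n=2: λ₂ = 3.08π²/1.44² - 7.09 ≈ 7.57
  n=3: λ₃ = 6.93π²/1.44² - 7.09 ≈ 25.894
Since 0.77π²/1.44² ≈ 3.665 < 7.09, λ₁ < 0.
The n=1 mode grows fastest (−λₙ is largest for n=1) → dominates.
Asymptotic: T ~ c₁ sin(πx/1.44) e^{3.425t} (exponential growth at rate −λ₁ ≈ 3.425).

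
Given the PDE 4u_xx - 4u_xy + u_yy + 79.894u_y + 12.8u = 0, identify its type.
The second-order coefficients are A = 4, B = -4, C = 1. Since B² - 4AC = 0 = 0, this is a parabolic PDE.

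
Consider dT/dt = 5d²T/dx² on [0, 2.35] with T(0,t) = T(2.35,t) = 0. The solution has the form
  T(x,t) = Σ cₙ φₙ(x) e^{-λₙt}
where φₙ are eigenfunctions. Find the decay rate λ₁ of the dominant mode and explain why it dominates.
Eigenvalues: λₙ = 5n²π²/2.35².
First three modes:
  n=1: λ₁ = 5π²/2.35² ≈ 8.936
  n=2: λ₂ = 20π²/2.35² ≈ 35.743 (4× faster decay)
  n=3: λ₃ = 45π²/2.35² ≈ 80.422 (9× faster decay)
As t → ∞, higher modes decay exponentially faster. The n=1 mode dominates: T ~ c₁ sin(πx/2.35) e^{-λ₁t}.
Decay rate: λ₁ = 5π²/2.35² ≈ 8.936.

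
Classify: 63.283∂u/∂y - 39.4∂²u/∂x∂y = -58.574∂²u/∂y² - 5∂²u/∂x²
Rewriting in standard form: 5∂²u/∂x² - 39.4∂²u/∂x∂y + 58.574∂²u/∂y² + 63.283∂u/∂y = 0. Hyperbolic (discriminant = 380.88).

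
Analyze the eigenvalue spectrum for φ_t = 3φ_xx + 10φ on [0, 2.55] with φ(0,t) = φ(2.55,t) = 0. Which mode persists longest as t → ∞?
Eigenvalues: λₙ = 3n²π²/2.55² - 10.
First three modes:
  n=1: λ₁ = 3π²/2.55² - 10 ≈ -5.447
  n=2: λ₂ = 12π²/2.55² - 10 ≈ 8.214
  n=3: λ₃ = 27π²/2.55² - 10 ≈ 30.981
Since 3π²/2.55² ≈ 4.553 < 10, λ₁ < 0.
The n=1 mode grows fastest (−λₙ is largest for n=1) → dominates.
Asymptotic: φ ~ c₁ sin(πx/2.55) e^{5.447t} (exponential growth at rate −λ₁ ≈ 5.447).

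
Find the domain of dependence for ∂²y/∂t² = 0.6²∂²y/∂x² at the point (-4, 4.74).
Domain of dependence: [-6.844, -1.156]. Signals travel at speed 0.6, so data within |x - -4| ≤ 0.6·4.74 = 2.844 can reach the point.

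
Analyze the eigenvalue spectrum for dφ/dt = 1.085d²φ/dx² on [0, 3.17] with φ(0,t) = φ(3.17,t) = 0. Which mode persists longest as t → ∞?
Eigenvalues: λₙ = 1.085n²π²/3.17².
First three modes:
  n=1: λ₁ = 1.085π²/3.17² ≈ 1.066
  n=2: λ₂ = 4.34π²/3.17² ≈ 4.263 (4× faster decay)
  n=3: λ₃ = 9.765π²/3.17² ≈ 9.591 (9× faster decay)
As t → ∞, higher modes decay exponentially faster. The n=1 mode dominates: φ ~ c₁ sin(πx/3.17) e^{-λ₁t}.
Decay rate: λ₁ = 1.085π²/3.17² ≈ 1.066.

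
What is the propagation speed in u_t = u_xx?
Infinite. The heat equation is parabolic, not hyperbolic, so disturbances propagate instantly.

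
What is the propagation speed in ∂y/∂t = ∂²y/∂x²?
Infinite. The heat equation is parabolic, not hyperbolic, so disturbances propagate instantly.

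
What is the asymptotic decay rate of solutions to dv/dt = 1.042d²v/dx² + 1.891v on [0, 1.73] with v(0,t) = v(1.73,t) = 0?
Eigenvalues: λₙ = 1.042n²π²/1.73² - 1.891.
First three modes:
  n=1: λ₁ = 1.042π²/1.73² - 1.891 ≈ 1.545
  n=2: λ₂ = 4.168π²/1.73² - 1.891 ≈ 11.854
  n=3: λ₃ = 9.378π²/1.73² - 1.891 ≈ 29.035
Since 1.042π²/1.73² ≈ 3.436 > 1.891, all λₙ > 0.
The n=1 mode decays slowest → dominates as t → ∞.
Asymptotic: v ~ c₁ sin(πx/1.73) e^{-λ₁t} with decay rate λ₁ ≈ 1.545.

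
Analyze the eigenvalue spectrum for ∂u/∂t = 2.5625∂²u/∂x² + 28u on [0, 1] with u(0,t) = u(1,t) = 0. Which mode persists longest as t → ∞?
Eigenvalues: λₙ = 2.5625n²π²/1² - 28.
First three modes:
  n=1: λ₁ = 2.5625π² - 28 ≈ -2.709
  n=2: λ₂ = 10.25π² - 28 ≈ 73.163
  n=3: λ₃ = 23.0625π² - 28 ≈ 199.618
Since 2.5625π² ≈ 25.291 < 28, λ₁ < 0.
The n=1 mode grows fastest (−λₙ is largest for n=1) → dominates.
Asymptotic: u ~ c₁ sin(πx/1) e^{2.709t} (exponential growth at rate −λ₁ ≈ 2.709).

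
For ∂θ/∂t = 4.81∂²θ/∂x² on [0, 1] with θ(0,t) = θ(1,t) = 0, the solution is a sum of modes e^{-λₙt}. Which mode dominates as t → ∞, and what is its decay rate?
Eigenvalues: λₙ = 4.81n²π².
First three modes:
  n=1: λ₁ = 4.81π² ≈ 47.473
  n=2: λ₂ = 19.24π² ≈ 189.891 (4× faster decay)
  n=3: λ₃ = 43.29π² ≈ 427.255 (9× faster decay)
As t → ∞, higher modes decay exponentially faster. The n=1 mode dominates: θ ~ c₁ sin(πx) e^{-λ₁t}.
Decay rate: λ₁ = 4.81π² ≈ 47.473.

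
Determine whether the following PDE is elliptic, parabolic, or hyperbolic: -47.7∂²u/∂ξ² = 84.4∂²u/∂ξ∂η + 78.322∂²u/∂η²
Rewriting in standard form: -47.7∂²u/∂ξ² - 84.4∂²u/∂ξ∂η - 78.322∂²u/∂η² = 0. Coefficients: A = -47.7, B = -84.4, C = -78.322. B² - 4AC = -7820.4776, which is negative, so the equation is elliptic.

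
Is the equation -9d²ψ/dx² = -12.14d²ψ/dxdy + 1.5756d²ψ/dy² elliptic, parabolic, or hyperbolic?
Rewriting in standard form: -9d²ψ/dx² + 12.14d²ψ/dxdy - 1.5756d²ψ/dy² = 0. Computing B² - 4AC with A = -9, B = 12.14, C = -1.5756: discriminant = 90.658 (positive). Answer: hyperbolic.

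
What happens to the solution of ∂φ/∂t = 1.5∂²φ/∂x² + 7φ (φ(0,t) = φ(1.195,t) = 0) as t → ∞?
φ → 0. Diffusion dominates reaction (r=7 < κπ²/L²≈10.37); solution decays.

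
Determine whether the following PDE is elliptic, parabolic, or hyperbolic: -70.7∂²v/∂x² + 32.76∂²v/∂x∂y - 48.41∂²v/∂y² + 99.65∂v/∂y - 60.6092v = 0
Coefficients: A = -70.7, B = 32.76, C = -48.41. B² - 4AC = -12617.1304, which is negative, so the equation is elliptic.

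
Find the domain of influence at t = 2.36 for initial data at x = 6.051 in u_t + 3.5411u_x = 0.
At x = 14.407996. The characteristic carries data from (6.051, 0) to (14.407996, 2.36).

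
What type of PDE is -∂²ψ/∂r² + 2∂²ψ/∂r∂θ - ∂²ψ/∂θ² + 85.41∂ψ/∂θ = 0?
With A = -1, B = 2, C = -1, the discriminant is 0. This is a parabolic PDE.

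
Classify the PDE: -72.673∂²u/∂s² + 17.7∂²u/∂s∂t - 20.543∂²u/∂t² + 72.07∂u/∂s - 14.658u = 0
A = -72.673, B = 17.7, C = -20.543. Discriminant B² - 4AC = -5658.395756. Since -5658.395756 < 0, elliptic.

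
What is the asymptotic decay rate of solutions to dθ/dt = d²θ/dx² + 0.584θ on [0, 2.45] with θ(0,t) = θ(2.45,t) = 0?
Eigenvalues: λₙ = n²π²/2.45² - 0.584.
First three modes:
  n=1: λ₁ = π²/2.45² - 0.584 ≈ 1.06
  n=2: λ₂ = 4π²/2.45² - 0.584 ≈ 5.993
  n=3: λ₃ = 9π²/2.45² - 0.584 ≈ 14.214
Since π²/2.45² ≈ 1.644 > 0.584, all λₙ > 0.
The n=1 mode decays slowest → dominates as t → ∞.
Asymptotic: θ ~ c₁ sin(πx/2.45) e^{-λ₁t} with decay rate λ₁ ≈ 1.06.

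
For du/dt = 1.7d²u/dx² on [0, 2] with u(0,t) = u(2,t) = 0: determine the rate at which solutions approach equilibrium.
Eigenvalues: λₙ = 1.7n²π²/2².
First three modes:
  n=1: λ₁ = 1.7π²/2² ≈ 4.195
  n=2: λ₂ = 6.8π²/2² ≈ 16.778 (4× faster decay)
  n=3: λ₃ = 15.3π²/2² ≈ 37.751 (9× faster decay)
As t → ∞, higher modes decay exponentially faster. The n=1 mode dominates: u ~ c₁ sin(πx/2) e^{-λ₁t}.
Decay rate: λ₁ = 1.7π²/2² ≈ 4.195.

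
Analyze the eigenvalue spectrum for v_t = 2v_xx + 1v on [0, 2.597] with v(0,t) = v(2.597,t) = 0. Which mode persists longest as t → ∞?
Eigenvalues: λₙ = 2n²π²/2.597² - 1.
First three modes:
  n=1: λ₁ = 2π²/2.597² - 1 ≈ 1.927
  n=2: λ₂ = 8π²/2.597² - 1 ≈ 10.707
  n=3: λ₃ = 18π²/2.597² - 1 ≈ 25.341
Since 2π²/2.597² ≈ 2.927 > 1, all λₙ > 0.
The n=1 mode decays slowest → dominates as t → ∞.
Asymptotic: v ~ c₁ sin(πx/2.597) e^{-λ₁t} with decay rate λ₁ ≈ 1.927.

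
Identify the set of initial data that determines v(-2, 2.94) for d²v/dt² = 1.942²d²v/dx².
Domain of dependence: [-7.70948, 3.70948]. Signals travel at speed 1.942, so data within |x - -2| ≤ 1.942·2.94 = 5.70948 can reach the point.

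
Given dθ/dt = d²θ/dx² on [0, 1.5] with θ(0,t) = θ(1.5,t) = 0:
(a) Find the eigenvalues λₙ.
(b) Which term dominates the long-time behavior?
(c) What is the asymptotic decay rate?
Eigenvalues: λₙ = n²π²/1.5².
First three modes:
  n=1: λ₁ = π²/1.5² ≈ 4.386
  n=2: λ₂ = 4π²/1.5² ≈ 17.546 (4× faster decay)
  n=3: λ₃ = 9π²/1.5² ≈ 39.478 (9× faster decay)
As t → ∞, higher modes decay exponentially faster. The n=1 mode dominates: θ ~ c₁ sin(πx/1.5) e^{-λ₁t}.
Decay rate: λ₁ = π²/1.5² ≈ 4.386.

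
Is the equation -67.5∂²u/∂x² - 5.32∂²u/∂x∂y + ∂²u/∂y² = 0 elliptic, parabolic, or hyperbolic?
Computing B² - 4AC with A = -67.5, B = -5.32, C = 1: discriminant = 298.3024 (positive). Answer: hyperbolic.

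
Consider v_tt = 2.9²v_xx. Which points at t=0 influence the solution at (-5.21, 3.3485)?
Domain of dependence: [-14.92065, 4.50065]. Signals travel at speed 2.9, so data within |x - -5.21| ≤ 2.9·3.3485 = 9.71065 can reach the point.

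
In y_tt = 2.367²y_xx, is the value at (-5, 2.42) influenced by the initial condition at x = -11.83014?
No. The domain of dependence is [-10.72814, 0.72814], and -11.83014 is outside this interval.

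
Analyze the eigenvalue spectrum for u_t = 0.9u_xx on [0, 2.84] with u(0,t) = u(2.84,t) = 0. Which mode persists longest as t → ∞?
Eigenvalues: λₙ = 0.9n²π²/2.84².
First three modes:
  n=1: λ₁ = 0.9π²/2.84² ≈ 1.101
  n=2: λ₂ = 3.6π²/2.84² ≈ 4.405 (4× faster decay)
  n=3: λ₃ = 8.1π²/2.84² ≈ 9.912 (9× faster decay)
As t → ∞, higher modes decay exponentially faster. The n=1 mode dominates: u ~ c₁ sin(πx/2.84) e^{-λ₁t}.
Decay rate: λ₁ = 0.9π²/2.84² ≈ 1.101.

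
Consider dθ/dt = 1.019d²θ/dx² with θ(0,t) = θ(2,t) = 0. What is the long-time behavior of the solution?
As t → ∞, θ → 0. Heat diffuses out through both boundaries.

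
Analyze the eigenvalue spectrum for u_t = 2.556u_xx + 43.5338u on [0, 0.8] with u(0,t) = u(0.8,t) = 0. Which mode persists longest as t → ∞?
Eigenvalues: λₙ = 2.556n²π²/0.8² - 43.5338.
First three modes:
  n=1: λ₁ = 2.556π²/0.8² - 43.5338 ≈ -4.117
  n=2: λ₂ = 10.224π²/0.8² - 43.5338 ≈ 114.133
  n=3: λ₃ = 23.004π²/0.8² - 43.5338 ≈ 311.217
Since 2.556π²/0.8² ≈ 39.417 < 43.5338, λ₁ < 0.
The n=1 mode grows fastest (−λₙ is largest for n=1) → dominates.
Asymptotic: u ~ c₁ sin(πx/0.8) e^{4.117t} (exponential growth at rate −λ₁ ≈ 4.117).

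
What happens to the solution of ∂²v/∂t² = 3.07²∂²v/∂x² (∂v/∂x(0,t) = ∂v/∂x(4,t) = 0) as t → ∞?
v oscillates about a mean that drifts linearly in t (generically unbounded; no decay). There is no damping, so the nonconstant modes persist as standing waves (energy conserved, no decay). But with Neumann conditions at both ends the constant mode has eigenvalue 0: the spatial mean M(t) of v satisfies M'' = 0, so M(t) = M(0) + M'(0)·t. Unless the initial velocity has zero mean (∫v_t(x,0)dx = 0), the solution grows linearly in t (unbounded, though not exponentially); if it does have zero mean, the solution stays bounded and simply oscillates.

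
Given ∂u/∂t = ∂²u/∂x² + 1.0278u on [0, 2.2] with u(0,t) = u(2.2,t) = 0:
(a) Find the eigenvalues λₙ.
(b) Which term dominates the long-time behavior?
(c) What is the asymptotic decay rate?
Eigenvalues: λₙ = n²π²/2.2² - 1.0278.
First three modes:
  n=1: λ₁ = π²/2.2² - 1.0278 ≈ 1.011
  n=2: λ₂ = 4π²/2.2² - 1.0278 ≈ 7.129
  n=3: λ₃ = 9π²/2.2² - 1.0278 ≈ 17.325
Since π²/2.2² ≈ 2.039 > 1.0278, all λₙ > 0.
The n=1 mode decays slowest → dominates as t → ∞.
Asymptotic: u ~ c₁ sin(πx/2.2) e^{-λ₁t} with decay rate λ₁ ≈ 1.011.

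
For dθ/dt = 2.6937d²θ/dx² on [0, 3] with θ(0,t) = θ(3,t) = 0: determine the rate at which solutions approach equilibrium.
Eigenvalues: λₙ = 2.6937n²π²/3².
First three modes:
  n=1: λ₁ = 2.6937π²/3² ≈ 2.954
  n=2: λ₂ = 10.7748π²/3² ≈ 11.816 (4× faster decay)
  n=3: λ₃ = 24.2433π²/3² ≈ 26.586 (9× faster decay)
As t → ∞, higher modes decay exponentially faster. The n=1 mode dominates: θ ~ c₁ sin(πx/3) e^{-λ₁t}.
Decay rate: λ₁ = 2.6937π²/3² ≈ 2.954.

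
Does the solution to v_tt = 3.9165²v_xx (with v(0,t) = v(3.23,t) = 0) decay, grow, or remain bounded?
v oscillates (no decay). Energy is conserved; the solution oscillates indefinitely as standing waves.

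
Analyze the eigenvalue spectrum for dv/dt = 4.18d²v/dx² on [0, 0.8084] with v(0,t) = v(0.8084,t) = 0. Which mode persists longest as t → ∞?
Eigenvalues: λₙ = 4.18n²π²/0.8084².
First three modes:
  n=1: λ₁ = 4.18π²/0.8084² ≈ 63.128
  n=2: λ₂ = 16.72π²/0.8084² ≈ 252.513 (4× faster decay)
  n=3: λ₃ = 37.62π²/0.8084² ≈ 568.154 (9× faster decay)
As t → ∞, higher modes decay exponentially faster. The n=1 mode dominates: v ~ c₁ sin(πx/0.8084) e^{-λ₁t}.
Decay rate: λ₁ = 4.18π²/0.8084² ≈ 63.128.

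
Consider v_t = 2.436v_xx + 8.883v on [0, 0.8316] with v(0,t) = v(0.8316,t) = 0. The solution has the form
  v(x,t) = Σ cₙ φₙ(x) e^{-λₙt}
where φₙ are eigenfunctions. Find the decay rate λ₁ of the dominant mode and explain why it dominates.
Eigenvalues: λₙ = 2.436n²π²/0.8316² - 8.883.
First three modes:
  n=1: λ₁ = 2.436π²/0.8316² - 8.883 ≈ 25.882
  n=2: λ₂ = 9.744π²/0.8316² - 8.883 ≈ 130.179
  n=3: λ₃ = 21.924π²/0.8316² - 8.883 ≈ 304.006
Since 2.436π²/0.8316² ≈ 34.765 > 8.883, all λₙ > 0.
The n=1 mode decays slowest → dominates as t → ∞.
Asymptotic: v ~ c₁ sin(πx/0.8316) e^{-λ₁t} with decay rate λ₁ ≈ 25.882.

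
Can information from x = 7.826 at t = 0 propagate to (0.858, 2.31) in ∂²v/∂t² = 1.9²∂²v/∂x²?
No. The domain of dependence is [-3.531, 5.247], and 7.826 is outside this interval.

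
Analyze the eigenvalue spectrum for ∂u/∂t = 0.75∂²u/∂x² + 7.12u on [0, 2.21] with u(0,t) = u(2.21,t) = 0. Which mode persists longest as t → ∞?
Eigenvalues: λₙ = 0.75n²π²/2.21² - 7.12.
First three modes:
  n=1: λ₁ = 0.75π²/2.21² - 7.12 ≈ -5.604
  n=2: λ₂ = 3π²/2.21² - 7.12 ≈ -1.058
  n=3: λ₃ = 6.75π²/2.21² - 7.12 ≈ 6.52
Since 0.75π²/2.21² ≈ 1.516 < 7.12, λ₁ < 0.
The n=1 mode grows fastest (−λₙ is largest for n=1) → dominates.
Asymptotic: u ~ c₁ sin(πx/2.21) e^{5.604t} (exponential growth at rate −λ₁ ≈ 5.604).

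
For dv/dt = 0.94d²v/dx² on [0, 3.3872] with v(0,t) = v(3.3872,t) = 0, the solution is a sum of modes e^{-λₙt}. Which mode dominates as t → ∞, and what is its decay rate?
Eigenvalues: λₙ = 0.94n²π²/3.3872².
First three modes:
  n=1: λ₁ = 0.94π²/3.3872² ≈ 0.809
  n=2: λ₂ = 3.76π²/3.3872² ≈ 3.234 (4× faster decay)
  n=3: λ₃ = 8.46π²/3.3872² ≈ 7.278 (9× faster decay)
As t → ∞, higher modes decay exponentially faster. The n=1 mode dominates: v ~ c₁ sin(πx/3.3872) e^{-λ₁t}.
Decay rate: λ₁ = 0.94π²/3.3872² ≈ 0.809.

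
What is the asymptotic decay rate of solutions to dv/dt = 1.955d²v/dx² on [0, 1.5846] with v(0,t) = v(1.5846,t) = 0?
Eigenvalues: λₙ = 1.955n²π²/1.5846².
First three modes:
  n=1: λ₁ = 1.955π²/1.5846² ≈ 7.684
  n=2: λ₂ = 7.82π²/1.5846² ≈ 30.737 (4× faster decay)
  n=3: λ₃ = 17.595π²/1.5846² ≈ 69.159 (9× faster decay)
As t → ∞, higher modes decay exponentially faster. The n=1 mode dominates: v ~ c₁ sin(πx/1.5846) e^{-λ₁t}.
Decay rate: λ₁ = 1.955π²/1.5846² ≈ 7.684.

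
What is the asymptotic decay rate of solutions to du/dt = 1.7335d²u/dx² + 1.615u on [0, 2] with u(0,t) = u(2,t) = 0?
Eigenvalues: λₙ = 1.7335n²π²/2² - 1.615.
First three modes:
  n=1: λ₁ = 1.7335π²/2² - 1.615 ≈ 2.662
  n=2: λ₂ = 6.934π²/2² - 1.615 ≈ 15.494
  n=3: λ₃ = 15.6015π²/2² - 1.615 ≈ 36.88
Since 1.7335π²/2² ≈ 4.277 > 1.615, all λₙ > 0.
The n=1 mode decays slowest → dominates as t → ∞.
Asymptotic: u ~ c₁ sin(πx/2) e^{-λ₁t} with decay rate λ₁ ≈ 2.662.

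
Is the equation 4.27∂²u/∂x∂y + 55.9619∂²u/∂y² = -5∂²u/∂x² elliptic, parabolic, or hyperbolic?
Rewriting in standard form: 5∂²u/∂x² + 4.27∂²u/∂x∂y + 55.9619∂²u/∂y² = 0. Computing B² - 4AC with A = 5, B = 4.27, C = 55.9619: discriminant = -1101.0051 (negative). Answer: elliptic.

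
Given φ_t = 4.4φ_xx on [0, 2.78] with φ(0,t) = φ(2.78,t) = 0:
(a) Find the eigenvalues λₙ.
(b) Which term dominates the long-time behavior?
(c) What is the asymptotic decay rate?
Eigenvalues: λₙ = 4.4n²π²/2.78².
First three modes:
  n=1: λ₁ = 4.4π²/2.78² ≈ 5.619
  n=2: λ₂ = 17.6π²/2.78² ≈ 22.476 (4× faster decay)
  n=3: λ₃ = 39.6π²/2.78² ≈ 50.571 (9× faster decay)
As t → ∞, higher modes decay exponentially faster. The n=1 mode dominates: φ ~ c₁ sin(πx/2.78) e^{-λ₁t}.
Decay rate: λ₁ = 4.4π²/2.78² ≈ 5.619.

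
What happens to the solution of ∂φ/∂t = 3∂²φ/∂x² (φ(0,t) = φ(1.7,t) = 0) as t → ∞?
φ → 0. Heat diffuses out through both boundaries.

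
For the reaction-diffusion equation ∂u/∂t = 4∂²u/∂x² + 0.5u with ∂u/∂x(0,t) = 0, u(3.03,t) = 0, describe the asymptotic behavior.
u → 0. Diffusion dominates reaction (r=0.5 < κπ²/(4L²)≈1.08); solution decays.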